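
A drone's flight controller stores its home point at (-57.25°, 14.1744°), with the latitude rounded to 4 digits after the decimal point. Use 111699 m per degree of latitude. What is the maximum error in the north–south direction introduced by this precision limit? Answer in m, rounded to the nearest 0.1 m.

Rounding to 4 decimal places leaves the latitude within ±5e-05° of the true value.
Along the meridian that is 5e-05° × 111699 m/° = 5.58495 m.

5.6 m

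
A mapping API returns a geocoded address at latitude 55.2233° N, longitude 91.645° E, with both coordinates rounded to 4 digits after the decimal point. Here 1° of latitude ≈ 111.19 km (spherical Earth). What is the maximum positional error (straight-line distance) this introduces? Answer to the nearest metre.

6 metres

Rounding to 4 decimal places leaves each coordinate within ±5e-05° of the true value.
Latitude error → 5e-05 × 111190 = 5.5595 m along the meridian.
E–W at 55.2233°: 5e-05° × 111190 × cos 55.2233° = 5e-05 × 111190 × 0.5704 ≈ 3.17103 m.
Combining orthogonally: (5.5595² + 3.17103²)^½ ≈ 6.40027 m.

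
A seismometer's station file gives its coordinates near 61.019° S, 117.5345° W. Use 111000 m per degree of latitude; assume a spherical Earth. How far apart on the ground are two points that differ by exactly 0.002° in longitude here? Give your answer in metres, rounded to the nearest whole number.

One degree of longitude here spans 111000 × cos 61.019° = 111000 × 0.4845 ≈ 53781.7 m; 0.002° of that is 107.563 m.

108 metres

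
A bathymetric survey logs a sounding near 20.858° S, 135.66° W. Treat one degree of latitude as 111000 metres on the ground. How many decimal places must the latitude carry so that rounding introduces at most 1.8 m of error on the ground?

One degree of latitude covers 111000 m.
N decimal places → at most half a unit in the last place, 0.5 × 10⁻ᴺ° = 111000/2 × 10⁻ᴺ m.
Setting 55500 × 10⁻ᴺ ≤ 1.8 gives 10ᴺ ≥ 3.083e+04, i.e. N ≥ 4.49.
So 5 decimal places suffice (0.555 m); 4 would allow up to 5.55 m.

5 decimal places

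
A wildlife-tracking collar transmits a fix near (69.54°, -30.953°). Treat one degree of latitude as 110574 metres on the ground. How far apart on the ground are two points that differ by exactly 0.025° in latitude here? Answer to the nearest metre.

2764 metres

Along a meridian 0.025° is 0.025 × 110574 = 2764.35 m.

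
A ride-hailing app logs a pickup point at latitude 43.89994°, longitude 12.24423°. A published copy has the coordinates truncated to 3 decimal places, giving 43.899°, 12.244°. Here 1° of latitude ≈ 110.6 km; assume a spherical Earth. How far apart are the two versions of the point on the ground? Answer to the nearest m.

106 m

The latitude changed by +0.00094° and the longitude by +0.00023°.
North–south shift: 0.00094 × 110600 = 103.964 m.
East–west at this latitude: 0.00023° × 110600 × cos 43.899° ≈ 0.00023 × 79694.3 = 18.3297 m.
Combined displacement = (103.964² + 18.3297²)^½ ≈ 105.567 m.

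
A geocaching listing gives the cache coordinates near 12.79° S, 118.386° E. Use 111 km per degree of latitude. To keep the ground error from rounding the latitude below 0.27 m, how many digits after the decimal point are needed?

One degree of latitude covers 111000 m.
With N decimal places the half-ulp bound is 0.5·10⁻ᴺ°, or 0.5·10⁻ᴺ × 111000 m on the ground.
Setting 55500 × 10⁻ᴺ ≤ 0.27 gives 10ᴺ ≥ 2.056e+05, i.e. N ≥ 5.31.
N = 5 would give 0.555 m (too coarse); N = 6 gives 0.0555 m ≤ 0.27 m.

6 decimal places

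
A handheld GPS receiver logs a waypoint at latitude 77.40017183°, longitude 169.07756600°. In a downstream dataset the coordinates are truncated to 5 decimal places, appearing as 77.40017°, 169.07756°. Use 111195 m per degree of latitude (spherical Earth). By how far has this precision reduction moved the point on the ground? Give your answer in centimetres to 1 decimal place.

25.0 centimetres

Δlat = 77.40017183 − 77.40017 = +0.00000183°; Δlon = 169.07756600 − 169.07756 = +0.00000600°.
North–south shift: 0.00000183 × 111195 = 0.203487 m.
East–west at this latitude: 0.00000600° × 111195 × cos 77.4002° ≈ 0.00000600 × 24256.1 = 0.145537 m.
Hypotenuse of the two orthogonal shifts: √(0.203487² + 0.145537²) = 0.250176 m.
That is 0.250176 m = 25.018 cm.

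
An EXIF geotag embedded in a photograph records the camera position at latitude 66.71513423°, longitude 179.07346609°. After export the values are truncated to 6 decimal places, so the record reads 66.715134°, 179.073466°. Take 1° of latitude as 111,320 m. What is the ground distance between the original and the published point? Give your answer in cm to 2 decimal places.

2.59 cm

The latitude changed by +0.00000023° and the longitude by +0.00000009°.
N–S: 0.00000023° × 111320 m/° = 0.0256036 m.
E–W at 66.7151°: 0.00000009° × 111320 × cos 66.7151° = 0.00000009 × 111320 × 0.3953 ≈ 0.00396046 m.
Hypotenuse of the two orthogonal shifts: √(0.0256036² + 0.00396046²) = 0.0259081 m.
That is 0.0259081 m = 2.5908 cm.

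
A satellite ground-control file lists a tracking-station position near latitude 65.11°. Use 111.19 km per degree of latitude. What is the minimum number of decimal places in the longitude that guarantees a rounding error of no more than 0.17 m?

6

At 65.11° one degree of longitude covers 111190 × cos 65.11° ≈ 111190 × 0.4209 ≈ 46797.4 m.
N decimal places → at most half a unit in the last place, 0.5 × 10⁻ᴺ° = 46797.4/2 × 10⁻ᴺ m.
Need 0.5 × 46797.4 × 10⁻ᴺ ≤ 0.17 → 10⁻ᴺ ≤ 7.265e-06, so N ≥ 5.14.
So 6 decimal places suffice (0.0234 m); 5 would allow up to 0.234 m.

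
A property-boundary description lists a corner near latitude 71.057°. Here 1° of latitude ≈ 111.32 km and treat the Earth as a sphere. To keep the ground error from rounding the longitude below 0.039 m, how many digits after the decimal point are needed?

6

At 71.057° one degree of longitude covers 111320 × cos 71.057° ≈ 111320 × 0.3246 ≈ 36137.5 m.
Rounding to N decimal places gives at most 0.5 × 10⁻ᴺ degrees of error, i.e. 0.5 × 10⁻ᴺ × 36137.5 m.
Setting 18068.8 × 10⁻ᴺ ≤ 0.039 gives 10ᴺ ≥ 4.633e+05, i.e. N ≥ 5.67.
N = 5 would give 0.181 m (too coarse); N = 6 gives 0.0181 m ≤ 0.039 m.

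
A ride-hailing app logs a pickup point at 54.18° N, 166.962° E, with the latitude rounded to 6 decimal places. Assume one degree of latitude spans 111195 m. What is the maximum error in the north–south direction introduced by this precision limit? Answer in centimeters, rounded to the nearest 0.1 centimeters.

Rounding to 6 decimal places leaves the latitude within ±5e-07° of the true value.
North–south distance: 5e-07° × 111195 m/° = 0.0555975 m.
That is 0.0555975 m = 5.5597 cm.

5.6 centimeters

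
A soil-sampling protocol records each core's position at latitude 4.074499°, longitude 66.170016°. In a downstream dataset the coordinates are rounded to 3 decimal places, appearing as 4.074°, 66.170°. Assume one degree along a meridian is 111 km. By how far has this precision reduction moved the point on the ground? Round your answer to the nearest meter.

The latitude changed by +0.000499° and the longitude by +0.000016°.
North–south shift: 0.000499 × 111000 = 55.389 m.
E–W at 4.074°: 0.000016° × 111000 × cos 4.074° = 0.000016 × 111000 × 0.9975 ≈ 1.77151 m.
Combined displacement = (55.389² + 1.77151²)^½ ≈ 55.4173 m.

55 meters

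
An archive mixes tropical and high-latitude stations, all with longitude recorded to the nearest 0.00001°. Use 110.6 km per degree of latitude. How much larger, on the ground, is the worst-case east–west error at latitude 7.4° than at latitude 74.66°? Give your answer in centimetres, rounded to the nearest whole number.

Rounding to 5 decimal places leaves the longitude within ±5e-06° of the true value.
At 7.4°: 5e-06° × 110600 × cos 7.4° = 5e-06 × 110600 × 0.9917 ≈ 0.54839 m.
At 74.66°: 5e-06° × 110600 × cos 74.66° = 5e-06 × 110600 × 0.2645 ≈ 0.14629 m.
So the lower-latitude error exceeds the higher by 0.54839 − 0.14629 = 0.4021 m.
That is 0.4021 m = 40.21 cm.

40 centimetres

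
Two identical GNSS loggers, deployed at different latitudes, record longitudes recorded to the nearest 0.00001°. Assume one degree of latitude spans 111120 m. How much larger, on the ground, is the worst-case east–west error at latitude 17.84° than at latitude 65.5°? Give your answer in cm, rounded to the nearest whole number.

30 cm

Rounding to 5 decimal places leaves the longitude within ±5e-06° of the true value.
Error at 17.84° = 5e-06° × 111120 × cos 17.84° ≈ 0.5556 × 0.9519 = 0.52888 m.
Error at 65.5° = 5e-06° × 111120 × cos 65.5° ≈ 0.5556 × 0.4147 = 0.2304 m.
Difference: 0.52888 − 0.2304 = 0.29848 m.
That is 0.298481 m = 29.848 cm.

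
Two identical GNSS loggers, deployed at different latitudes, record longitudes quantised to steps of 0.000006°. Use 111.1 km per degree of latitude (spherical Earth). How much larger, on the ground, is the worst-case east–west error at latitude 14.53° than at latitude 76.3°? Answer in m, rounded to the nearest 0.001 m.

0.244 m

With a 0.000006° grid the true value lies within half a step, ±0.000006°/2 = ±3e-06°, of the stored one.
Error at 14.53° = 3e-06° × 111100 × cos 14.53° ≈ 0.3333 × 0.9680 = 0.32264 m.
Error at 76.3° = 3e-06° × 111100 × cos 76.3° ≈ 0.3333 × 0.2368 = 0.078938 m.
So the lower-latitude error exceeds the higher by 0.32264 − 0.078938 = 0.2437 m.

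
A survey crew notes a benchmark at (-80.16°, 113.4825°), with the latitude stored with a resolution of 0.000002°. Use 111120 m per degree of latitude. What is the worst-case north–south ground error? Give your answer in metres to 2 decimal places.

0.11 metres

With a 0.000002° grid the true value lies within half a step, ±0.000002°/2 = ±1e-06°, of the stored one.
Along the meridian that is 1e-06° × 111120 m/° = 0.11112 m.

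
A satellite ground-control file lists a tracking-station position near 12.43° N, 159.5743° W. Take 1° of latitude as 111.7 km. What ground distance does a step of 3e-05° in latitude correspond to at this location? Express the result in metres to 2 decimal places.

3.35 metres

Along a meridian 3e-05° is 3e-05 × 111700 = 3.351 m.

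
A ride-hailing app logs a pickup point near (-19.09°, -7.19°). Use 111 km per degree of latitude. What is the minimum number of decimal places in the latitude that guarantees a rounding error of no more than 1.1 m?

5

One degree of latitude covers 111000 m.
With N decimal places the half-ulp bound is 0.5·10⁻ᴺ°, or 0.5·10⁻ᴺ × 111000 m on the ground.
Need 0.5 × 111000 × 10⁻ᴺ ≤ 1.1 → 10⁻ᴺ ≤ 1.982e-05, so N ≥ 4.70.
N = 4 would give 5.55 m (too coarse); N = 5 gives 0.555 m ≤ 1.1 m.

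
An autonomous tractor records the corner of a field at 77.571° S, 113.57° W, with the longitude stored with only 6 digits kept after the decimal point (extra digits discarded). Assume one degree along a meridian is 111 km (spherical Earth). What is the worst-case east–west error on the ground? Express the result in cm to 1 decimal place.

2.4 cm

Truncating at 6 decimal places can drop up to a full unit in the last place, so the longitude may be off by as much as 1e-06°.
Parallels shrink by cos φ, so at 77.571° a degree of longitude is 111000 × 0.2152 ≈ 23890.5 m.
So at most 1e-06° × 23890.5 ≈ 0.0238905 m east–west.
That is 0.0238905 m = 2.389 cm.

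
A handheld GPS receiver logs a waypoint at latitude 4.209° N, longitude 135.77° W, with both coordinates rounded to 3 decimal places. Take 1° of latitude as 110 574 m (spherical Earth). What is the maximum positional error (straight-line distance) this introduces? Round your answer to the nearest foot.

256 feet

Rounding to 3 decimal places leaves each coordinate within ±0.0005° of the true value.
N–S: 0.0005° × 110574 m/° = 55.287 m.
Longitude error → 0.0005 × 110574 × cos 4.209° = 0.0005 × 110574 × 0.9973 ≈ 55.1379 m.
Worst case both components are at the extreme and orthogonal: √(55.287² + 55.1379²) ≈ 78.0823 m.
Converting: 78.0823 m × 3.2808 ft/m ≈ 256.18 ft.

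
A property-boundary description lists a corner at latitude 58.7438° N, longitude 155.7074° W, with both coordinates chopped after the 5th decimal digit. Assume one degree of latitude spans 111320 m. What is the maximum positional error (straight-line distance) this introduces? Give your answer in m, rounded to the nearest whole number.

Truncating at 5 decimal places can drop up to a full unit in the last place, so each coordinate may be off by as much as 1e-05°.
Latitude error → 1e-05 × 111320 = 1.1132 m along the meridian.
E–W at 58.7438°: 1e-05° × 111320 × cos 58.7438° = 1e-05 × 111320 × 0.5189 ≈ 0.577601 m.
Worst case both components are at the extreme and orthogonal: √(1.1132² + 0.577601²) ≈ 1.25413 m.

1 m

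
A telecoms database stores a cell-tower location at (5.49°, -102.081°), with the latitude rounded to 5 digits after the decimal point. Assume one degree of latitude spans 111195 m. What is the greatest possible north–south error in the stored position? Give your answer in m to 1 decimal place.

0.6 m

Rounding to 5 decimal places leaves the latitude within ±5e-06° of the true value.
Along the meridian that is 5e-06° × 111195 m/° = 0.555975 m.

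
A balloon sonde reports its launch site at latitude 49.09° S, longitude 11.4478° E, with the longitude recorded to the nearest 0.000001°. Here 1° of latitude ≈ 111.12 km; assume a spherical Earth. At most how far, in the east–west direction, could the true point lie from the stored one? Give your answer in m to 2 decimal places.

0.04 m

Rounding to 6 decimal places leaves the longitude within ±5e-07° of the true value.
One degree of longitude at 49.09° is 111120 × cos 49.09° ≈ 111120 × 0.6549 = 72769.5 m.
East–west error: 5e-07° × 72769.5 m/° ≈ 0.0363847 m.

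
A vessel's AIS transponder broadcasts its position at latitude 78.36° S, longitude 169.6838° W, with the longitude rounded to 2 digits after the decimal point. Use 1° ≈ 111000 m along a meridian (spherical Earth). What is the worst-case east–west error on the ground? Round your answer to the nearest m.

Rounding to 2 decimal places leaves the longitude within ±0.005° of the true value.
One degree of longitude at 78.36° is 111000 × cos 78.36° ≈ 111000 × 0.2018 = 22395.6 m.
Maximum E–W displacement: 0.005 × 22395.6 = 111.978 m.

112 m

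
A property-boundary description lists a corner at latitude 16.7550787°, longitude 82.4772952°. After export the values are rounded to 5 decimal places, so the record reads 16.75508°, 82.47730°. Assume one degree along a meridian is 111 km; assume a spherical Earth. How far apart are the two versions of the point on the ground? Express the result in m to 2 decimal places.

0.53 m

Δlat = 16.7550787 − 16.75508 = -0.0000013°; Δlon = 82.4772952 − 82.47730 = -0.0000048°.
N–S: -0.0000013° × 111000 m/° = -0.1443 m.
E–W at 16.7551°: -0.0000048° × 111000 × cos 16.7551° = -0.0000048 × 111000 × 0.9575 ≈ -0.51018 m.
Combined displacement = (0.1443² + 0.51018²)^½ ≈ 0.530195 m.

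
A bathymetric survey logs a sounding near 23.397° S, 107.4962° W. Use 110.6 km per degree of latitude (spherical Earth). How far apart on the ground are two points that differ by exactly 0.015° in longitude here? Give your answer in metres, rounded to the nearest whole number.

0.015° of longitude at 23.397° is 0.015 × 110600 × cos 23.397° ≈ 0.015 × 101506 = 1522.59 m.

1523 metres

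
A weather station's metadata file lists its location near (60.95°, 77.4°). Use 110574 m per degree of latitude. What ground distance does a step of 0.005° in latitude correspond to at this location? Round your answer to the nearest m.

553 m

Along a meridian 0.005° is 0.005 × 110574 = 552.87 m.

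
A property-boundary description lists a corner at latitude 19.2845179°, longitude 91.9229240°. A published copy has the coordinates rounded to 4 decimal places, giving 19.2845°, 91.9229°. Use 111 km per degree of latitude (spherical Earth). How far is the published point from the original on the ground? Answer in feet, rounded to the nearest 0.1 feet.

The latitude changed by +0.0000179° and the longitude by +0.0000240°.
North–south shift: 0.0000179 × 111000 = 1.9869 m.
East–west at this latitude: 0.0000240° × 111000 × cos 19.2845° ≈ 0.0000240 × 104772 = 2.51452 m.
Hypotenuse of the two orthogonal shifts: √(1.9869² + 2.51452²) = 3.20478 m.
Converting: 3.20478 m × 3.2808 ft/m ≈ 10.514 ft.

10.5 feet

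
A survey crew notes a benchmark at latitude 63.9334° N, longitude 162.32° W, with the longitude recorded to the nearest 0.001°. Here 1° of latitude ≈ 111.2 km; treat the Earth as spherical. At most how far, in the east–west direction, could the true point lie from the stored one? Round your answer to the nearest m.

24 m

Rounding to 3 decimal places leaves the longitude within ±0.0005° of the true value.
At latitude 63.9334° a degree of longitude spans 111200 m × cos 63.9334° = 111200 × 0.4394 ≈ 48863 m.
Maximum E–W displacement: 0.0005 × 48863 = 24.4315 m.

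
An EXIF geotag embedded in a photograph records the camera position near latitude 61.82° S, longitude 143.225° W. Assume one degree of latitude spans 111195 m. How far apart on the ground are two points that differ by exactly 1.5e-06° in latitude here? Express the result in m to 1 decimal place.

0.2 m

1.5e-06° × 111195 m/° = 0.166793 m.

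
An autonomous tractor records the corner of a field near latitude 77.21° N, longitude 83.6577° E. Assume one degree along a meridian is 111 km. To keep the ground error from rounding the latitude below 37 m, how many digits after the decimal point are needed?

4

One degree of latitude covers 111000 m.
With N decimal places the half-ulp bound is 0.5·10⁻ᴺ°, or 0.5·10⁻ᴺ × 111000 m on the ground.
Need 0.5 × 111000 × 10⁻ᴺ ≤ 37 → 10⁻ᴺ ≤ 6.667e-04, so N ≥ 3.18.
At 3 places the error can reach 55.5 m, but 4 places keeps it to 5.55 m.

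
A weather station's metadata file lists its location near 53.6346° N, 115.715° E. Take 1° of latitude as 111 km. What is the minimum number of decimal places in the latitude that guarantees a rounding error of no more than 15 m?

One degree of latitude covers 111000 m.
With N decimal places the half-ulp bound is 0.5·10⁻ᴺ°, or 0.5·10⁻ᴺ × 111000 m on the ground.
Setting 55500 × 10⁻ᴺ ≤ 15 gives 10ᴺ ≥ 3700, i.e. N ≥ 3.57.
N = 3 would give 55.5 m (too coarse); N = 4 gives 5.55 m ≤ 15 m.

4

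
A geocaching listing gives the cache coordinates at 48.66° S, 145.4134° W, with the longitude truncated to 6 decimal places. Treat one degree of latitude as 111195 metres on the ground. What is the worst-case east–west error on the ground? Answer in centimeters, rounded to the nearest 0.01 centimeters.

Truncating at 6 decimal places can drop up to a full unit in the last place, so the longitude may be off by as much as 1e-06°.
At latitude 48.66° a degree of longitude spans 111195 m × cos 48.66° = 111195 × 0.6605 ≈ 73447.2 m.
Maximum E–W displacement: 1e-06 × 73447.2 = 0.0734472 m.
That is 0.0734472 m = 7.3447 cm.

7.34 centimeters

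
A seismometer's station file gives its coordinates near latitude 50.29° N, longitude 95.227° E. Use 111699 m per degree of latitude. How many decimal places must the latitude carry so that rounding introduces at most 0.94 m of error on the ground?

5 decimal places

One degree of latitude covers 111699 m.
With N decimal places the half-ulp bound is 0.5·10⁻ᴺ°, or 0.5·10⁻ᴺ × 111699 m on the ground.
Setting 55849.5 × 10⁻ᴺ ≤ 0.94 gives 10ᴺ ≥ 5.941e+04, i.e. N ≥ 4.77.
So 5 decimal places suffice (0.558 m); 4 would allow up to 5.58 m.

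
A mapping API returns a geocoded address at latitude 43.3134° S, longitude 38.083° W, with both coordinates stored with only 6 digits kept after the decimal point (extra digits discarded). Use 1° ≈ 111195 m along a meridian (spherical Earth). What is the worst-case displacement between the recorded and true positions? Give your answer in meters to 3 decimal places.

0.138 meters

Truncating at 6 decimal places can drop up to a full unit in the last place, so each coordinate may be off by as much as 1e-06°.
N–S: 1e-06° × 111195 m/° = 0.111195 m.
E–W at 43.3134°: 1e-06° × 111195 × cos 43.3134° = 1e-06 × 111195 × 0.7276 ≈ 0.0809069 m.
The two errors are perpendicular, so the maximum displacement is √(0.111195² + 0.0809069²) ≈ 0.137515 m.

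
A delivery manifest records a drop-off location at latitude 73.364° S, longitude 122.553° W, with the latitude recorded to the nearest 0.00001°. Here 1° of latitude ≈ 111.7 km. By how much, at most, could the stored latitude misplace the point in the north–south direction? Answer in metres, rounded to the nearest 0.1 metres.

Rounding to 5 decimal places leaves the latitude within ±5e-06° of the true value.
North–south distance: 5e-06° × 111700 m/° = 0.5585 m.

0.6 metres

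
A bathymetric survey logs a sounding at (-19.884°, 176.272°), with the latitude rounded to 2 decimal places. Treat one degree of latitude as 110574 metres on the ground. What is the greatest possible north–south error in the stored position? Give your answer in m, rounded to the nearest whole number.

553 m

Rounding to 2 decimal places leaves the latitude within ±0.005° of the true value.
Along the meridian that is 0.005° × 110574 m/° = 552.87 m.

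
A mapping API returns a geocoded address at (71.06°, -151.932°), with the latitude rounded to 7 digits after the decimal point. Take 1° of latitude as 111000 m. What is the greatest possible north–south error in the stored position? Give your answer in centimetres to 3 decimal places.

0.555 centimetres

Rounding to 7 decimal places leaves the latitude within ±5e-08° of the true value.
Along the meridian that is 5e-08° × 111000 m/° = 0.00555 m.
That is 0.00555 m = 0.555 cm.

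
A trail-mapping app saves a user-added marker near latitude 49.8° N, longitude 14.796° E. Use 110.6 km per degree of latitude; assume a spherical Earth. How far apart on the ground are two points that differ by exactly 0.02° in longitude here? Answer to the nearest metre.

1428 metres

0.02° of longitude at 49.8° is 0.02 × 110600 × cos 49.8° ≈ 0.02 × 71387.6 = 1427.75 m.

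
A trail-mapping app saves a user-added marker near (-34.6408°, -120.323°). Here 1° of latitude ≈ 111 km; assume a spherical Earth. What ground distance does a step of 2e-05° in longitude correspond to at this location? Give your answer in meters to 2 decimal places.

At 34.6408° a degree of longitude is 111000 × cos 34.6408° ≈ 91323.2 m, so 2e-05° corresponds to 1.82646 m.

1.83 meters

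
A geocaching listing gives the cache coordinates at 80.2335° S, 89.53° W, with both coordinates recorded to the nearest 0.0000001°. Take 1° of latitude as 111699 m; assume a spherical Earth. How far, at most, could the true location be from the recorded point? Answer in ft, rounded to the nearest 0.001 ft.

0.019 ft

Rounding to 7 decimal places leaves each coordinate within ±5e-08° of the true value.
N–S: 5e-08° × 111699 m/° = 0.00558495 m.
East–west component at 80.2335°: 5e-08° × 111699 × cos 80.2335° ≈ 5e-08 × 18947.9 ≈ 0.000947394 m.
The two errors are perpendicular, so the maximum displacement is √(0.00558495² + 0.000947394²) ≈ 0.00566473 m.
In feet: 0.00566473 m ÷ 0.3048 ≈ 0.018585 ft.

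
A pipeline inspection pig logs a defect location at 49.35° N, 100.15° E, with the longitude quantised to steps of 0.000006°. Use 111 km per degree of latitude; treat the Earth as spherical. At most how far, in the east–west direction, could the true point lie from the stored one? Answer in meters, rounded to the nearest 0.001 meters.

0.217 meters

With a 0.000006° grid the true value lies within half a step, ±0.000006°/2 = ±3e-06°, of the stored one.
Parallels shrink by cos φ, so at 49.35° a degree of longitude is 111000 × 0.6514 ≈ 72309.5 m.
Maximum E–W displacement: 3e-06 × 72309.5 = 0.216928 m.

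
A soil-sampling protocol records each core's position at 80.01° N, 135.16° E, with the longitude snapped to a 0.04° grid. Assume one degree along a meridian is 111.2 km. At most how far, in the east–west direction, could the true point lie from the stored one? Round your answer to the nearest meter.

386 meters

With a 0.04° grid the true value lies within half a step, ±0.04°/2 = ±0.02°, of the stored one.
At latitude 80.01° a degree of longitude spans 111200 m × cos 80.01° = 111200 × 0.1735 ≈ 19290.6 m.
So at most 0.02° × 19290.6 ≈ 385.811 m east–west.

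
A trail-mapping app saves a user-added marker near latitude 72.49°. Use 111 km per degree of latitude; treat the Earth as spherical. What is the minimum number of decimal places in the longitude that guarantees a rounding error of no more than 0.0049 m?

At 72.49° one degree of longitude covers 111000 × cos 72.49° ≈ 111000 × 0.3009 ≈ 33396.8 m.
Rounding to N decimal places gives at most 0.5 × 10⁻ᴺ degrees of error, i.e. 0.5 × 10⁻ᴺ × 33396.8 m.
Need 0.5 × 33396.8 × 10⁻ᴺ ≤ 0.0049 → 10⁻ᴺ ≤ 2.934e-07, so N ≥ 6.53.
So 7 decimal places suffice (0.00167 m); 6 would allow up to 0.0167 m.

7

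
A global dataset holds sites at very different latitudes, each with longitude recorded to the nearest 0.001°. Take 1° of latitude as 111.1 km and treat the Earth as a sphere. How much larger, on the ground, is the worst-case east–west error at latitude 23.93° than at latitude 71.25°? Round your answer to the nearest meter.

Rounding to 3 decimal places leaves the longitude within ±0.0005° of the true value.
At 23.93°: 0.0005° × 111100 × cos 23.93° = 0.0005 × 111100 × 0.9140 ≈ 50.775 m.
At 71.25°: 0.0005° × 111100 × cos 71.25° = 0.0005 × 111100 × 0.3214 ≈ 17.856 m.
Difference: 50.775 − 17.856 = 32.919 m.

33 meters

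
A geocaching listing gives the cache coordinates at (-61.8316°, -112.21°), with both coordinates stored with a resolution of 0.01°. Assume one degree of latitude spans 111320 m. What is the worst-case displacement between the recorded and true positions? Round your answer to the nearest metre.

616 metres

With a 0.01° grid the true value lies within half a step, ±0.01°/2 = ±0.005°, of the stored one.
N–S: 0.005° × 111320 m/° = 556.6 m.
East–west component at 61.8316°: 0.005° × 111320 × cos 61.8316° ≈ 0.005 × 52550.2 ≈ 262.751 m.
The two errors are perpendicular, so the maximum displacement is √(556.6² + 262.751²) ≈ 615.501 m.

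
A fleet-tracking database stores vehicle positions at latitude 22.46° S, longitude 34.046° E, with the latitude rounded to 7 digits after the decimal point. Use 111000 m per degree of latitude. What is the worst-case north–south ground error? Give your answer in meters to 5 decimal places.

Rounding to 7 decimal places leaves the latitude within ±5e-08° of the true value.
Along the meridian that is 5e-08° × 111000 m/° = 0.00555 m.

0.00555 meters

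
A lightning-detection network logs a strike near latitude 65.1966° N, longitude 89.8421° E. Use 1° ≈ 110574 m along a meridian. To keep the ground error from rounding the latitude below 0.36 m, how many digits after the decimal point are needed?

One degree of latitude covers 110574 m.
Rounding to N decimal places gives at most 0.5 × 10⁻ᴺ degrees of error, i.e. 0.5 × 10⁻ᴺ × 110574 m.
Need 0.5 × 110574 × 10⁻ᴺ ≤ 0.36 → 10⁻ᴺ ≤ 6.511e-06, so N ≥ 5.19.
So 6 decimal places suffice (0.0553 m); 5 would allow up to 0.553 m.

6 decimal places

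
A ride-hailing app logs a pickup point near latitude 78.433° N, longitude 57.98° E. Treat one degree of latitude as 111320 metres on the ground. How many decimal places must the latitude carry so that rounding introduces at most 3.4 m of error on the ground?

5 decimal places

One degree of latitude covers 111320 m.
With N decimal places the half-ulp bound is 0.5·10⁻ᴺ°, or 0.5·10⁻ᴺ × 111320 m on the ground.
Setting 55660 × 10⁻ᴺ ≤ 3.4 gives 10ᴺ ≥ 1.637e+04, i.e. N ≥ 4.21.
At 4 places the error can reach 5.57 m, but 5 places keeps it to 0.557 m.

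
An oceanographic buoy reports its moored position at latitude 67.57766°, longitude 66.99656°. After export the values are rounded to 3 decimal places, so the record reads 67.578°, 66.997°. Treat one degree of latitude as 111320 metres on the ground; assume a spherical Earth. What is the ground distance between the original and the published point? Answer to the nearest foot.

138 feet

Δlat = 67.57766 − 67.578 = -0.00034°; Δlon = 66.99656 − 66.997 = -0.00044°.
N–S: -0.00034° × 111320 m/° = -37.8488 m.
E–W at 67.578°: -0.00044° × 111320 × cos 67.578° = -0.00044 × 111320 × 0.3814 ≈ -18.6825 m.
Hypotenuse of the two orthogonal shifts: √(37.8488² + 18.6825²) = 42.2086 m.
Converting: 42.2086 m × 3.2808 ft/m ≈ 138.48 ft.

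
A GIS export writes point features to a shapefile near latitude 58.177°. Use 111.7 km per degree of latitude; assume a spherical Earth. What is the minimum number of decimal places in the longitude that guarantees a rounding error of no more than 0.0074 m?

At 58.177° one degree of longitude covers 111700 × cos 58.177° ≈ 111700 × 0.5273 ≈ 58899.1 m.
Rounding to N decimal places gives at most 0.5 × 10⁻ᴺ degrees of error, i.e. 0.5 × 10⁻ᴺ × 58899.1 m.
Setting 29449.5 × 10⁻ᴺ ≤ 0.0074 gives 10ᴺ ≥ 3.98e+06, i.e. N ≥ 6.60.
At 6 places the error can reach 0.0294 m, but 7 places keeps it to 0.00294 m.

7 decimal places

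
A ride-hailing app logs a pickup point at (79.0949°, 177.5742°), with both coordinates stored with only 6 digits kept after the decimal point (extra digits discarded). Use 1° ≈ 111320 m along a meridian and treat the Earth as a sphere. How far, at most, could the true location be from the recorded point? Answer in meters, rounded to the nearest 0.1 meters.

0.1 meters

Truncating at 6 decimal places can drop up to a full unit in the last place, so each coordinate may be off by as much as 1e-06°.
N–S: 1e-06° × 111320 m/° = 0.11132 m.
Longitude error → 1e-06 × 111320 × cos 79.0949° = 1e-06 × 111320 × 0.1892 ≈ 0.0210598 m.
Worst case both components are at the extreme and orthogonal: √(0.11132² + 0.0210598²) ≈ 0.113295 m.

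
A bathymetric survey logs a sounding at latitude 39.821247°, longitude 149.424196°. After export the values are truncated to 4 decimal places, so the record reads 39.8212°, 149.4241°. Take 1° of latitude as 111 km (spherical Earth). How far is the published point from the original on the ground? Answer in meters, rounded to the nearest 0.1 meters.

The latitude changed by +0.000047° and the longitude by +0.000096°.
North–south shift: 0.000047 × 111000 = 5.217 m.
East–west at this latitude: 0.000096° × 111000 × cos 39.8212° ≈ 0.000096 × 85253.2 = 8.1843 m.
Hypotenuse of the two orthogonal shifts: √(5.217² + 8.1843²) = 9.70567 m.

9.7 meters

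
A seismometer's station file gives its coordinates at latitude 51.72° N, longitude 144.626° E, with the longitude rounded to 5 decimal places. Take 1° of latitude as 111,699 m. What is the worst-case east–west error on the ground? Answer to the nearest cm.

35 cm

Rounding to 5 decimal places leaves the longitude within ±5e-06° of the true value.
One degree of longitude at 51.72° is 111699 × cos 51.72° ≈ 111699 × 0.6195 = 69198.1 m.
Maximum E–W displacement: 5e-06 × 69198.1 = 0.34599 m.
That is 0.34599 m = 34.599 cm.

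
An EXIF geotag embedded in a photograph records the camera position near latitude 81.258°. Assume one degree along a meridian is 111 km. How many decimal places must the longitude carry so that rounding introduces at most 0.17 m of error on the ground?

At 81.258° one degree of longitude covers 111000 × cos 81.258° ≈ 111000 × 0.1520 ≈ 16870.4 m.
Rounding to N decimal places gives at most 0.5 × 10⁻ᴺ degrees of error, i.e. 0.5 × 10⁻ᴺ × 16870.4 m.
Need 0.5 × 16870.4 × 10⁻ᴺ ≤ 0.17 → 10⁻ᴺ ≤ 2.015e-05, so N ≥ 4.70.
At 4 places the error can reach 0.844 m, but 5 places keeps it to 0.0844 m.

5 decimal places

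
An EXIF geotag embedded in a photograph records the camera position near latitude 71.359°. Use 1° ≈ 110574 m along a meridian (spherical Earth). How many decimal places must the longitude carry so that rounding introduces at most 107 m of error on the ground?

3 decimal places

At 71.359° one degree of longitude covers 110574 × cos 71.359° ≈ 110574 × 0.3196 ≈ 35343.6 m.
With N decimal places the half-ulp bound is 0.5·10⁻ᴺ°, or 0.5·10⁻ᴺ × 35343.6 m on the ground.
Setting 17671.8 × 10⁻ᴺ ≤ 107 gives 10ᴺ ≥ 165.2, i.e. N ≥ 2.22.
So 3 decimal places suffice (17.7 m); 2 would allow up to 177 m.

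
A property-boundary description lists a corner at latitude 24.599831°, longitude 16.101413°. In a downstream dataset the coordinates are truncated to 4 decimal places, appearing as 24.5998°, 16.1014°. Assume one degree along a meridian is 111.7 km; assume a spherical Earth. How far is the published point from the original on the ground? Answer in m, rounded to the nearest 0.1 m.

The latitude changed by +0.000031° and the longitude by +0.000013°.
North–south shift: 0.000031 × 111700 = 3.4627 m.
E–W at 24.5998°: 0.000013° × 111700 × cos 24.5998° = 0.000013 × 111700 × 0.9092 ≈ 1.3203 m.
Hypotenuse of the two orthogonal shifts: √(3.4627² + 1.3203²) = 3.70587 m.

3.7 m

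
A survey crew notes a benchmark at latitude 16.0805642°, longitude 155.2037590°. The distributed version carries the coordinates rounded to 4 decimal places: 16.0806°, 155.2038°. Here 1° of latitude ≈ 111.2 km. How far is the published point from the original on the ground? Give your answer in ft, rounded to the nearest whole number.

The latitude changed by -0.0000358° and the longitude by -0.0000410°.
North–south shift: -0.0000358 × 111200 = -3.98096 m.
E–W at 16.0806°: -0.0000410° × 111200 × cos 16.0806° = -0.0000410 × 111200 × 0.9609 ≈ -4.38081 m.
Combined displacement = (3.98096² + 4.38081²)^½ ≈ 5.91942 m.
In feet: 5.91942 m ÷ 0.3048 ≈ 19.421 ft.

19 ft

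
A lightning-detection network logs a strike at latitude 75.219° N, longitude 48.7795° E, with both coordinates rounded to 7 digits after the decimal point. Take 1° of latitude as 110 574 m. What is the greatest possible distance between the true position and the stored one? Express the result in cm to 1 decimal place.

0.6 cm

Rounding to 7 decimal places leaves each coordinate within ±5e-08° of the true value.
Latitude error → 5e-08 × 110574 = 0.0055287 m along the meridian.
East–west component at 75.219°: 5e-08° × 110574 × cos 75.219° ≈ 5e-08 × 28210.2 ≈ 0.00141051 m.
Worst case both components are at the extreme and orthogonal: √(0.0055287² + 0.00141051²) ≈ 0.00570579 m.
That is 0.00570579 m = 0.57058 cm.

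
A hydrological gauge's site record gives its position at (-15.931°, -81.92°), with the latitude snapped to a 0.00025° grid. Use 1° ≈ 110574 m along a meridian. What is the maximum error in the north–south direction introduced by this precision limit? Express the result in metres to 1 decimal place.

With a 0.00025° grid the true value lies within half a step, ±0.00025°/2 = ±0.000125°, of the stored one.
So the N–S error is at most 0.000125 × 110574 = 13.8217 m.

13.8 metres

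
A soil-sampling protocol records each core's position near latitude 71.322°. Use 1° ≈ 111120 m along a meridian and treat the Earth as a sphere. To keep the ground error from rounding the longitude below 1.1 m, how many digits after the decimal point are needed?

At 71.322° one degree of longitude covers 111120 × cos 71.322° ≈ 111120 × 0.3202 ≈ 35586.1 m.
N decimal places → at most half a unit in the last place, 0.5 × 10⁻ᴺ° = 35586.1/2 × 10⁻ᴺ m.
Setting 17793 × 10⁻ᴺ ≤ 1.1 gives 10ᴺ ≥ 1.618e+04, i.e. N ≥ 4.21.
N = 4 would give 1.78 m (too coarse); N = 5 gives 0.178 m ≤ 1.1 m.

5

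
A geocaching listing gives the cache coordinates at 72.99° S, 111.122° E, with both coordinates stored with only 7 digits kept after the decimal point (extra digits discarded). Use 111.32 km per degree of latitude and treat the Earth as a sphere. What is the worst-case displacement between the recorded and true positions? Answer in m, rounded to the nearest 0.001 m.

Truncating at 7 decimal places can drop up to a full unit in the last place, so each coordinate may be off by as much as 1e-07°.
North–south component: 1e-07° × 111320 = 0.011132 m.
Longitude error → 1e-07 × 111320 × cos 72.99° = 1e-07 × 111320 × 0.2925 ≈ 0.00325654 m.
Combining orthogonally: (0.011132² + 0.00325654²)^½ ≈ 0.0115986 m.

0.012 m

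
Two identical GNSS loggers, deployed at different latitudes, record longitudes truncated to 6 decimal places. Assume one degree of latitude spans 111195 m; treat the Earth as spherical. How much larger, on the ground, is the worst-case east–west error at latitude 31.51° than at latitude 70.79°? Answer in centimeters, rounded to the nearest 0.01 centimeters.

Truncating at 6 decimal places can drop up to a full unit in the last place, so the longitude may be off by as much as 1e-06°.
Error at 31.51° = 1e-06° × 111195 × cos 31.51° ≈ 0.11119 × 0.8525 = 0.094799 m.
Error at 70.79° = 1e-06° × 111195 × cos 70.79° ≈ 0.11119 × 0.3290 = 0.036587 m.
So the lower-latitude error exceeds the higher by 0.094799 − 0.036587 = 0.058213 m.
That is 0.0582125 m = 5.8213 cm.

5.82 centimeters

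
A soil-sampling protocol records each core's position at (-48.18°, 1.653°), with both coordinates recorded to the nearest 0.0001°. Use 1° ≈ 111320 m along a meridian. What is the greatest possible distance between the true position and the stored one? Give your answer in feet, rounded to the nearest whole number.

Rounding to 4 decimal places leaves each coordinate within ±5e-05° of the true value.
N–S: 5e-05° × 111320 m/° = 5.566 m.
East–west component at 48.18°: 5e-05° × 111320 × cos 48.18° ≈ 5e-05 × 74227.4 ≈ 3.71137 m.
The two errors are perpendicular, so the maximum displacement is √(5.566² + 3.71137²) ≈ 6.68989 m.
Converting: 6.68989 m × 3.2808 ft/m ≈ 21.948 ft.

22 feet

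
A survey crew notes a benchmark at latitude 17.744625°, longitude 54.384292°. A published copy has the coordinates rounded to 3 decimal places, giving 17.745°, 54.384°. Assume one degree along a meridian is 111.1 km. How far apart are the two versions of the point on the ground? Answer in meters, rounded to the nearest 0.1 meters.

The latitude changed by -0.000375° and the longitude by +0.000292°.
N–S: -0.000375° × 111100 m/° = -41.6625 m.
E–W at 17.745°: 0.000292° × 111100 × cos 17.745° = 0.000292 × 111100 × 0.9524 ≈ 30.8977 m.
Combined displacement = (41.6625² + 30.8977²)^½ ≈ 51.8694 m.

51.9 meters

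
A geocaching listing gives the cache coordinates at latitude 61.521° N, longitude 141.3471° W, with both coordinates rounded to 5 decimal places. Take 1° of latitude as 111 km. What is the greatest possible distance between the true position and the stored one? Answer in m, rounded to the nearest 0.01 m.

0.61 m

Rounding to 5 decimal places leaves each coordinate within ±5e-06° of the true value.
North–south component: 5e-06° × 111000 = 0.555 m.
E–W at 61.521°: 5e-06° × 111000 × cos 61.521° = 5e-06 × 111000 × 0.4768 ≈ 0.264644 m.
The two errors are perpendicular, so the maximum displacement is √(0.555² + 0.264644²) ≈ 0.614867 m.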